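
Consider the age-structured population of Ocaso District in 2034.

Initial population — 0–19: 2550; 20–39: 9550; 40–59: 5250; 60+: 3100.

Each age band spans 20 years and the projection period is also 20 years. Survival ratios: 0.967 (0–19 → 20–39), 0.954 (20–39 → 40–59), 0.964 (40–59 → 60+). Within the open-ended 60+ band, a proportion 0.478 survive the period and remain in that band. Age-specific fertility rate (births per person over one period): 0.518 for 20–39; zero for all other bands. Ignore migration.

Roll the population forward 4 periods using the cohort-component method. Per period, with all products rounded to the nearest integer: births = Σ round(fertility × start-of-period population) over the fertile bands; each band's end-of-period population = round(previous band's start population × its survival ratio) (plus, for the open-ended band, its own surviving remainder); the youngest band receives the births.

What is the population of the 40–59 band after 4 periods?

1178

(Groups numbered youngest = 1 to oldest = 4.)
Period 1:
Births: 9550 × 0.518 = 4947
Group 2: 2550 × 0.967 = 2466
Group 3: 9550 × 0.954 = 9111
Group 4: 5250 × 0.964 + 3100 × 0.478 = 5061 + 1482 = 6543
End of period: [4947, 2466, 9111, 6543]
Period 2:
Births: 2466 × 0.518 = 1277
Group 2: 4947 × 0.967 = 4784
Group 3: 2466 × 0.954 = 2353
Group 4: 9111 × 0.964 + 6543 × 0.478 = 8783 + 3128 = 11911
End of period: [1277, 4784, 2353, 11911]
Period 3:
Births: 4784 × 0.518 = 2478
Group 2: 1277 × 0.967 = 1235
Group 3: 4784 × 0.954 = 4564
Group 4: 2353 × 0.964 + 11911 × 0.478 = 2268 + 5693 = 7961
End of period: [2478, 1235, 4564, 7961]
Period 4:
Births: 1235 × 0.518 = 640
Group 2: 2478 × 0.967 = 2396
Group 3: 1235 × 0.954 = 1178
Group 4: 4564 × 0.964 + 7961 × 0.478 = 4400 + 3805 = 8205
End of period: [640, 2396, 1178, 8205]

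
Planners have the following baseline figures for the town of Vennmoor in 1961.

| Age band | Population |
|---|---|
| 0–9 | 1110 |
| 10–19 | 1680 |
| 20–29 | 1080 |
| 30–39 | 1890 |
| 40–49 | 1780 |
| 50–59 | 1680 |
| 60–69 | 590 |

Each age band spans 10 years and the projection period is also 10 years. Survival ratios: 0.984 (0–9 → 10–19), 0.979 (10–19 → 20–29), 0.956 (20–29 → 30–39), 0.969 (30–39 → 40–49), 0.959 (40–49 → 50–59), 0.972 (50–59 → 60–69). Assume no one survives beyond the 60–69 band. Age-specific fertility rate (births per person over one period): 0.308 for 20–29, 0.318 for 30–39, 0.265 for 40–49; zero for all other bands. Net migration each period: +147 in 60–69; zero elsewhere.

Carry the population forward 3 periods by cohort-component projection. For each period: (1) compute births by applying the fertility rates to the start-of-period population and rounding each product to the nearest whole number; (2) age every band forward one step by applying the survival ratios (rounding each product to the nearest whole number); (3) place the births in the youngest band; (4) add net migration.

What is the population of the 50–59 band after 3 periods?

959

Period 1.
Births: 1080 × 0.308 = 333, 1890 × 0.318 = 601, 1780 × 0.265 = 472 — total 1406
10–19: 1110 × 0.984 = 1092
20–29: 1680 × 0.979 = 1645
30–39: 1080 × 0.956 = 1032
40–49: 1890 × 0.969 = 1831
50–59: 1780 × 0.959 = 1707
60–69: 1680 × 0.972 = 1633
Net migration: 60–69 + 147 → 1780
→ [1406, 1092, 1645, 1032, 1831, 1707, 1780]
Period 2.
Births: 1645 × 0.308 = 507, 1032 × 0.318 = 328, 1831 × 0.265 = 485 — total 1320
10–19: 1406 × 0.984 = 1384
20–29: 1092 × 0.979 = 1069
30–39: 1645 × 0.956 = 1573
40–49: 1032 × 0.969 = 1000
50–59: 1831 × 0.959 = 1756
60–69: 1707 × 0.972 = 1659
Net migration: 60–69 + 147 → 1806
→ [1320, 1384, 1069, 1573, 1000, 1756, 1806]
Period 3.
Births: 1069 × 0.308 = 329, 1573 × 0.318 = 500, 1000 × 0.265 = 265 — total 1094
10–19: 1320 × 0.984 = 1299
20–29: 1384 × 0.979 = 1355
30–39: 1069 × 0.956 = 1022
40–49: 1573 × 0.969 = 1524
50–59: 1000 × 0.959 = 959
60–69: 1756 × 0.972 = 1707
Net migration: 60–69 + 147 → 1854
→ [1094, 1299, 1355, 1022, 1524, 959, 1854]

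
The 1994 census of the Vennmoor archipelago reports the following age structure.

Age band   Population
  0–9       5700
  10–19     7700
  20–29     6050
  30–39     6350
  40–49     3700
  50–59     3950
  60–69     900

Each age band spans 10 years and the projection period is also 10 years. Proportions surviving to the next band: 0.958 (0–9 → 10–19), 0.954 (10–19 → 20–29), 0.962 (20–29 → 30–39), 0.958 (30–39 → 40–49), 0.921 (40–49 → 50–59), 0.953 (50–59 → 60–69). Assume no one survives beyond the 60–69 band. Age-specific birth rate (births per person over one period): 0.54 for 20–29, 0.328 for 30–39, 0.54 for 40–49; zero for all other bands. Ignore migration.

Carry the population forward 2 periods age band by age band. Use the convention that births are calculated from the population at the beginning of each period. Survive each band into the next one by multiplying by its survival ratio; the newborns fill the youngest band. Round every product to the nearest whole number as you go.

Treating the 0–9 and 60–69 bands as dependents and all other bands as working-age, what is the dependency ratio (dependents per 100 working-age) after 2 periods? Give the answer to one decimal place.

40.7

(Bands numbered youngest = 1 to oldest = 7.)
Period 1.
Births: 6050 * 0.54 = 3267, 6350 * 0.328 = 2083, 3700 * 0.54 = 1998 → 7348
Band 2: 5700 * 0.958 = 5461
Band 3: 7700 * 0.954 = 7346
Band 4: 6050 * 0.962 = 5820
Band 5: 6350 * 0.958 = 6083
Band 6: 3700 * 0.921 = 3408
Band 7: 3950 * 0.953 = 3764
End of period: [7348, 5461, 7346, 5820, 6083, 3408, 3764]
Period 2.
Births: 7346 * 0.54 = 3967, 5820 * 0.328 = 1909, 6083 * 0.54 = 3285 → 9161
Band 2: 7348 * 0.958 = 7039
Band 3: 5461 * 0.954 = 5210
Band 4: 7346 * 0.962 = 7067
Band 5: 5820 * 0.958 = 5576
Band 6: 6083 * 0.921 = 5602
Band 7: 3408 * 0.953 = 3248
End of period: [9161, 7039, 5210, 7067, 5576, 5602, 3248]
Dependents (band 0–9 + band 60–69) = 9161 + 3248 = 12409; working-age = 30494; ratio = 12409/30494 × 100 = 40.7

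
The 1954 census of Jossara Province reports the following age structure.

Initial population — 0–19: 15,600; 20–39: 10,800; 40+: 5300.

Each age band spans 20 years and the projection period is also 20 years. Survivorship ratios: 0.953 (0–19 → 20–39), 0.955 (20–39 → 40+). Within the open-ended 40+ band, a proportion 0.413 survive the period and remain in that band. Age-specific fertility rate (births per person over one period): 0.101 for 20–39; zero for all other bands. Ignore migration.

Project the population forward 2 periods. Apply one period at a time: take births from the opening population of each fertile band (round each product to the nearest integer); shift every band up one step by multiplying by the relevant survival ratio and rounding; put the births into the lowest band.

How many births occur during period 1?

— Period 1 —
Births: 10800 × 0.101 = 1091
20–39: 15600 × 0.953 = 14867
40+: 10800 × 0.955 + 5300 × 0.413 = 10314 + 2189 = 12503
→ [1091, 14867, 12503]

1091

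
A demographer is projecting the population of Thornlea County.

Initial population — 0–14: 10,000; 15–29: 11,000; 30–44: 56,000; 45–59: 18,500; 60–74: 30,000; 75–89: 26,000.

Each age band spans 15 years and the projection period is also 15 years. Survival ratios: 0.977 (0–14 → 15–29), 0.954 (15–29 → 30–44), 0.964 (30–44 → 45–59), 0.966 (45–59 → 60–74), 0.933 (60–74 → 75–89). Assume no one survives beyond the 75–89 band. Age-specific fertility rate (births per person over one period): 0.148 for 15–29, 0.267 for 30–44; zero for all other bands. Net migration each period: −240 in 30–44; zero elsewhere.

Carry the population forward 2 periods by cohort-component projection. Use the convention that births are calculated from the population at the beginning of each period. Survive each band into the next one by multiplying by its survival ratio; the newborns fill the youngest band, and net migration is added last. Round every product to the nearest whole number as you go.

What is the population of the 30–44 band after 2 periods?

9081

After projecting period 1:
Births: 11000 * 0.148 = 1628, 56000 * 0.267 = 14952 → total 16580
15–29: 10000 * 0.977 = 9770
30–44: 11000 * 0.954 = 10494
45–59: 56000 * 0.964 = 53984
60–74: 18500 * 0.966 = 17871
75–89: 30000 * 0.933 = 27990
Net migration: 30–44 − 240 → 10254
→ [16580, 9770, 10254, 53984, 17871, 27990]
After projecting period 2:
Births: 9770 * 0.148 = 1446, 10254 * 0.267 = 2738 → total 4184
15–29: 16580 * 0.977 = 16199
30–44: 9770 * 0.954 = 9321
45–59: 10254 * 0.964 = 9885
60–74: 53984 * 0.966 = 52149
75–89: 17871 * 0.933 = 16674
Net migration: 30–44 − 240 → 9081
→ [4184, 16199, 9081, 9885, 52149, 16674]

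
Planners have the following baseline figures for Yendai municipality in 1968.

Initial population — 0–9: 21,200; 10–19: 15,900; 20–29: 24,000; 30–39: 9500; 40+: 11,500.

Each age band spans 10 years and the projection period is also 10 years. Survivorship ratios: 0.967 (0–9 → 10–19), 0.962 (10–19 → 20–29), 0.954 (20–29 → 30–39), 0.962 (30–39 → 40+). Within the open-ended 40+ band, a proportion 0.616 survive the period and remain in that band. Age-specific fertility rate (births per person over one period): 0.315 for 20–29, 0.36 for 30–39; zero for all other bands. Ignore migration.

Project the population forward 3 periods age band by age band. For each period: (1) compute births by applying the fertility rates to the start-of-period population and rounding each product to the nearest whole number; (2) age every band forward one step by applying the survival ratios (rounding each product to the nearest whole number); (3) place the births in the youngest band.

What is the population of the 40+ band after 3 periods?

Call the bands 1 to 5, youngest first.
Period 1:
Births: 24000 × 0.315 = 7560 ; 9500 × 0.36 = 3420 → 10980
Band 2: 21200 × 0.967 = 20500
Band 3: 15900 × 0.962 = 15296
Band 4: 24000 × 0.954 = 22896
Band 5: 9500 × 0.962 + 11500 × 0.616 = 9139 + 7084 = 16223
Giving 10980 / 20500 / 15296 / 22896 / 16223.
Period 2:
Births: 15296 × 0.315 = 4818 ; 22896 × 0.36 = 8243 → 13061
Band 2: 10980 × 0.967 = 10618
Band 3: 20500 × 0.962 = 19721
Band 4: 15296 × 0.954 = 14592
Band 5: 22896 × 0.962 + 16223 × 0.616 = 22026 + 9993 = 32019
Giving 13061 / 10618 / 19721 / 14592 / 32019.
Period 3:
Births: 19721 × 0.315 = 6212 ; 14592 × 0.36 = 5253 → 11465
Band 2: 13061 × 0.967 = 12630
Band 3: 10618 × 0.962 = 10215
Band 4: 19721 × 0.954 = 18814
Band 5: 14592 × 0.962 + 32019 × 0.616 = 14038 + 19724 = 33762
Giving 11465 / 12630 / 10215 / 18814 / 33762.

33762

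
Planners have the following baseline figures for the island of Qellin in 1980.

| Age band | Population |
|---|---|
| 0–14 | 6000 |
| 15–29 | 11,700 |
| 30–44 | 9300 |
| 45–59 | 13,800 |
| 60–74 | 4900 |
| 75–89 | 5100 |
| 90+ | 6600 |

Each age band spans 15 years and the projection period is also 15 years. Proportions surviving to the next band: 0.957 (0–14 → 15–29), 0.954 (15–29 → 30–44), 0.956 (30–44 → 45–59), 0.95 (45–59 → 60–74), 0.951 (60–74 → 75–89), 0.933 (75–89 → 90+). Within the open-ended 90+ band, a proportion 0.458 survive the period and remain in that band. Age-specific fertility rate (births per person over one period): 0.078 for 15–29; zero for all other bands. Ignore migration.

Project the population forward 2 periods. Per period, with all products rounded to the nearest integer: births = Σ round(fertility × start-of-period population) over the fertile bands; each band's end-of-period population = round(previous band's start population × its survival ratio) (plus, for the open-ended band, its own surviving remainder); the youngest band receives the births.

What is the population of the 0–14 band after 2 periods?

After projecting period 1:
Births: 11700 * 0.078 = 913
15–29: 6000 * 0.957 = 5742
30–44: 11700 * 0.954 = 11162
45–59: 9300 * 0.956 = 8891
60–74: 13800 * 0.95 = 13110
75–89: 4900 * 0.951 = 4660
90+: 5100 * 0.933 + 6600 * 0.458 = 4758 + 3023 = 7781
Population now: 0–14=913, 15–29=5742, 30–44=11162, 45–59=8891, 60–74=13110, 75–89=4660, 90+=7781
After projecting period 2:
Births: 5742 * 0.078 = 448
15–29: 913 * 0.957 = 874
30–44: 5742 * 0.954 = 5478
45–59: 11162 * 0.956 = 10671
60–74: 8891 * 0.95 = 8446
75–89: 13110 * 0.951 = 12468
90+: 4660 * 0.933 + 7781 * 0.458 = 4348 + 3564 = 7912
Population now: 0–14=448, 15–29=874, 30–44=5478, 45–59=10671, 60–74=8446, 75–89=12468, 90+=7912

448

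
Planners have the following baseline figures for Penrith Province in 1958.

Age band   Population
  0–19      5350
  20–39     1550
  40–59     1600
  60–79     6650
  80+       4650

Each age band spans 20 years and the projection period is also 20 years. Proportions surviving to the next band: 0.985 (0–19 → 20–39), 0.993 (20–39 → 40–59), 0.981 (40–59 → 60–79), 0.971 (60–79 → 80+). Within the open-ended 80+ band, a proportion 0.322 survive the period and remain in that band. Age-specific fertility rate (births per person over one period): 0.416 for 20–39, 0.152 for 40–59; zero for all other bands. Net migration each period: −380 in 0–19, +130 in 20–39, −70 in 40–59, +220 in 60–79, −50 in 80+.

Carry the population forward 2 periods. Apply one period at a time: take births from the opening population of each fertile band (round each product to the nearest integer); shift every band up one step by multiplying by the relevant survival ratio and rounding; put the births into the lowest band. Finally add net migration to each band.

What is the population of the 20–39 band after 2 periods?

Let group 1 be 0–19 through group 5 = 80+.
— Period 1 —
Births: 1550 × 0.416 = 645  |  1600 × 0.152 = 243 ⇒ total 888
Group 2: 5350 × 0.985 = 5270
Group 3: 1550 × 0.993 = 1539
Group 4: 1600 × 0.981 = 1570
Group 5: 6650 × 0.971 + 4650 × 0.322 = 6457 + 1497 = 7954
Net migration: Group 1 − 380 → 508; Group 2 + 130 → 5400; Group 3 − 70 → 1469; Group 4 + 220 → 1790; Group 5 − 50 → 7904
Giving 508 / 5400 / 1469 / 1790 / 7904.
— Period 2 —
Births: 5400 × 0.416 = 2246  |  1469 × 0.152 = 223 ⇒ total 2469
Group 2: 508 × 0.985 = 500
Group 3: 5400 × 0.993 = 5362
Group 4: 1469 × 0.981 = 1441
Group 5: 1790 × 0.971 + 7904 × 0.322 = 1738 + 2545 = 4283
Net migration: Group 1 − 380 → 2089; Group 2 + 130 → 630; Group 3 − 70 → 5292; Group 4 + 220 → 1661; Group 5 − 50 → 4233
Giving 2089 / 630 / 5292 / 1661 / 4233.

630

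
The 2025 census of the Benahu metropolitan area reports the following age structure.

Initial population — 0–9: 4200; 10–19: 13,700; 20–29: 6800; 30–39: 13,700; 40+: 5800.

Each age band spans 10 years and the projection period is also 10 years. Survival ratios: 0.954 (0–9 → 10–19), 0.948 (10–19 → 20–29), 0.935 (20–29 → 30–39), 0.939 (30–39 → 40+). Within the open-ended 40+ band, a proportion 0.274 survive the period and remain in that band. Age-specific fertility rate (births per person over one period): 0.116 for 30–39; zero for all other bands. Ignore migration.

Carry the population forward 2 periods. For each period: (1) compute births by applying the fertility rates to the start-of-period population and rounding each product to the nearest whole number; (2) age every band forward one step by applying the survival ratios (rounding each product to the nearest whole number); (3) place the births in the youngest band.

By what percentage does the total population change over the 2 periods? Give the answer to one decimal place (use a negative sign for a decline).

After projecting period 1:
Births: 13700 * 0.116 = 1589
10–19: 4200 * 0.954 = 4007
20–29: 13700 * 0.948 = 12988
30–39: 6800 * 0.935 = 6358
40+: 13700 * 0.939 + 5800 * 0.274 = 12864 + 1589 = 14453
Population now: 0–9=1589, 10–19=4007, 20–29=12988, 30–39=6358, 40+=14453
After projecting period 2:
Births: 6358 * 0.116 = 738
10–19: 1589 * 0.954 = 1516
20–29: 4007 * 0.948 = 3799
30–39: 12988 * 0.935 = 12144
40+: 6358 * 0.939 + 14453 * 0.274 = 5970 + 3960 = 9930
Population now: 0–9=738, 10–19=1516, 20–29=3799, 30–39=12144, 40+=9930
Total: 44200 → 28127; change = -16073; percentage change = -36.4%

-36.4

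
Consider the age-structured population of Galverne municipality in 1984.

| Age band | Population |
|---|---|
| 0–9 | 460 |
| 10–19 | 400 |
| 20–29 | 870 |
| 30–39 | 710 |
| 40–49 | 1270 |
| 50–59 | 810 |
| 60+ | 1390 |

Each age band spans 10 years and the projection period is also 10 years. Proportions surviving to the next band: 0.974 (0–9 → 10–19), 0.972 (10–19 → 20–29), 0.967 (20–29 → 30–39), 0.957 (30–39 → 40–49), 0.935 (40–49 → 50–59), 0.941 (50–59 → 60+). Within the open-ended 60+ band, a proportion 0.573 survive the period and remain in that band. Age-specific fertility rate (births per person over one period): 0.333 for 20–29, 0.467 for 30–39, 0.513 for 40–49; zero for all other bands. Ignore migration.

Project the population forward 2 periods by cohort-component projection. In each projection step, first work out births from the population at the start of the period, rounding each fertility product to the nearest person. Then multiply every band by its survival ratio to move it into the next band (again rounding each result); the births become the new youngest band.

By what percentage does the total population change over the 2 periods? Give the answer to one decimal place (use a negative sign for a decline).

After projecting period 1:
Births: 870 × 0.333 = 290 ; 710 × 0.467 = 332 ; 1270 × 0.513 = 652 → total 1274
10–19: 460 × 0.974 = 448
20–29: 400 × 0.972 = 389
30–39: 870 × 0.967 = 841
40–49: 710 × 0.957 = 679
50–59: 1270 × 0.935 = 1187
60+: 810 × 0.941 + 1390 × 0.573 = 762 + 796 = 1558
Giving 1274 / 448 / 389 / 841 / 679 / 1187 / 1558.
After projecting period 2:
Births: 389 × 0.333 = 130 ; 841 × 0.467 = 393 ; 679 × 0.513 = 348 → total 871
10–19: 1274 × 0.974 = 1241
20–29: 448 × 0.972 = 435
30–39: 389 × 0.967 = 376
40–49: 841 × 0.957 = 805
50–59: 679 × 0.935 = 635
60+: 1187 × 0.941 + 1558 × 0.573 = 1117 + 893 = 2010
Giving 871 / 1241 / 435 / 376 / 805 / 635 / 2010.
Total: 5910 → 6373; change = 463; percentage change = 7.8%

7.8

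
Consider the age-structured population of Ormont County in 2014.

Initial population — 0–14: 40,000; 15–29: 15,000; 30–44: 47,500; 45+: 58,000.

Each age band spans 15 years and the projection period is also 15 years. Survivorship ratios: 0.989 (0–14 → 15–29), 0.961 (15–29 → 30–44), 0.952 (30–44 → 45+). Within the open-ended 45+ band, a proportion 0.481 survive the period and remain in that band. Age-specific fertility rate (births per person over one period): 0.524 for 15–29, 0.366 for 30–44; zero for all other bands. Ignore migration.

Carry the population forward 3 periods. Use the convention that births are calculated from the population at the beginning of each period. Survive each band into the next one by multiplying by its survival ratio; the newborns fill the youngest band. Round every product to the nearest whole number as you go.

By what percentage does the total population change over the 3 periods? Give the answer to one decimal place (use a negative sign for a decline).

Let group 1 be 0–14 through group 4 = 45+.
— Period 1 —
Births: 15000 × 0.524 = 7860  |  47500 × 0.366 = 17385 → 25245
Group 2: 40000 × 0.989 = 39560
Group 3: 15000 × 0.961 = 14415
Group 4: 47500 × 0.952 + 58000 × 0.481 = 45220 + 27898 = 73118
End of period: [25245, 39560, 14415, 73118]
— Period 2 —
Births: 39560 × 0.524 = 20729  |  14415 × 0.366 = 5276 → 26005
Group 2: 25245 × 0.989 = 24967
Group 3: 39560 × 0.961 = 38017
Group 4: 14415 × 0.952 + 73118 × 0.481 = 13723 + 35170 = 48893
End of period: [26005, 24967, 38017, 48893]
— Period 3 —
Births: 24967 × 0.524 = 13083  |  38017 × 0.366 = 13914 → 26997
Group 2: 26005 × 0.989 = 25719
Group 3: 24967 × 0.961 = 23993
Group 4: 38017 × 0.952 + 48893 × 0.481 = 36192 + 23518 = 59710
End of period: [26997, 25719, 23993, 59710]
Total: 160500 → 136419; change = -24081; percentage change = -15.0%

-15.0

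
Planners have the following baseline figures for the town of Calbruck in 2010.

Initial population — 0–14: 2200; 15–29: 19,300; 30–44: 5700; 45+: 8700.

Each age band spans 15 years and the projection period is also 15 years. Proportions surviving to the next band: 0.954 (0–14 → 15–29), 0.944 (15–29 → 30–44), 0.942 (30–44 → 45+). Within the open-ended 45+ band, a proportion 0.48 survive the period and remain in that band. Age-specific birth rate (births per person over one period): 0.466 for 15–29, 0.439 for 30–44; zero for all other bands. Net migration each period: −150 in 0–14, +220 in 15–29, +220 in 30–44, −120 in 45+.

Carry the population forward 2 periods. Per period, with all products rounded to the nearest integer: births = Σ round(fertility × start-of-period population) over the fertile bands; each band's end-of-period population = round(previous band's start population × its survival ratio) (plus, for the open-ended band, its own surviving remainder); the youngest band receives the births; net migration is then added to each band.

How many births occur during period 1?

11496

(Bands numbered youngest = 1 to oldest = 4.)
After projecting period 1:
Births: 19300 × 0.466 = 8994 ; 5700 × 0.439 = 2502 → total 11496
Band 2: 2200 × 0.954 = 2099
Band 3: 19300 × 0.944 = 18219
Band 4: 5700 × 0.942 + 8700 × 0.48 = 5369 + 4176 = 9545
Net migration: Band 1 − 150 → 11346; Band 2 + 220 → 2319; Band 3 + 220 → 18439; Band 4 − 120 → 9425
Population now: 0–14=11346, 15–29=2319, 30–44=18439, 45+=9425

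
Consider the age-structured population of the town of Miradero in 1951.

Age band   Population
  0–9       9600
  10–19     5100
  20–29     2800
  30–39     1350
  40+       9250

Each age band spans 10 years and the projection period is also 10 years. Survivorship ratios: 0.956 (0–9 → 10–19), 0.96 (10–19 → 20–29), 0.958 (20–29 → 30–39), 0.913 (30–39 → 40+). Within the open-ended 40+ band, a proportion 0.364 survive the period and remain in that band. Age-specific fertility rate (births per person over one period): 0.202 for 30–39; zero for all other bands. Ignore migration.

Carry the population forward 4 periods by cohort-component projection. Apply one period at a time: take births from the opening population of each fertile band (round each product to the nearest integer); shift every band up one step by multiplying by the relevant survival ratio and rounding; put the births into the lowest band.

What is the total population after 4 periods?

Call the groups 1 to 5, youngest first.
[period 1]
Births: 1350 × 0.202 = 273
Group 2: 9600 × 0.956 = 9178
Group 3: 5100 × 0.96 = 4896
Group 4: 2800 × 0.958 = 2682
Group 5: 1350 × 0.913 + 9250 × 0.364 = 1233 + 3367 = 4600
Giving 273 / 9178 / 4896 / 2682 / 4600.
[period 2]
Births: 2682 × 0.202 = 542
Group 2: 273 × 0.956 = 261
Group 3: 9178 × 0.96 = 8811
Group 4: 4896 × 0.958 = 4690
Group 5: 2682 × 0.913 + 4600 × 0.364 = 2449 + 1674 = 4123
Giving 542 / 261 / 8811 / 4690 / 4123.
[period 3]
Births: 4690 × 0.202 = 947
Group 2: 542 × 0.956 = 518
Group 3: 261 × 0.96 = 251
Group 4: 8811 × 0.958 = 8441
Group 5: 4690 × 0.913 + 4123 × 0.364 = 4282 + 1501 = 5783
Giving 947 / 518 / 251 / 8441 / 5783.
[period 4]
Births: 8441 × 0.202 = 1705
Group 2: 947 × 0.956 = 905
Group 3: 518 × 0.96 = 497
Group 4: 251 × 0.958 = 240
Group 5: 8441 × 0.913 + 5783 × 0.364 = 7707 + 2105 = 9812
Giving 1705 / 905 / 497 / 240 / 9812.
Total after period 4: 1705 + 905 + 497 + 240 + 9812 = 13159

13159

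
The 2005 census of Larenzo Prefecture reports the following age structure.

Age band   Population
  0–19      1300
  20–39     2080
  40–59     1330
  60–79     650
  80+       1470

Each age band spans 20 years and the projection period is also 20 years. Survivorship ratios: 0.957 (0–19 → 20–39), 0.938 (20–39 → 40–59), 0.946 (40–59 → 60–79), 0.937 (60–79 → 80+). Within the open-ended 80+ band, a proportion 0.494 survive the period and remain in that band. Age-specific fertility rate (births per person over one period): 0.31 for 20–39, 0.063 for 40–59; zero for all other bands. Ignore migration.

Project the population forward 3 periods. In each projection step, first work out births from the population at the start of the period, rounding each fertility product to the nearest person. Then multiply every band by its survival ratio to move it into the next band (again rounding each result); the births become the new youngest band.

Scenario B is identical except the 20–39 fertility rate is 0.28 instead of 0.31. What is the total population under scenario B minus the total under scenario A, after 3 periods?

(Groups numbered youngest = 1 to oldest = 5.)
[period 1]
Births: 2080 × 0.31 = 645, 1330 × 0.063 = 84 → 729
Group 2: 1300 × 0.957 = 1244
Group 3: 2080 × 0.938 = 1951
Group 4: 1330 × 0.946 = 1258
Group 5: 650 × 0.937 + 1470 × 0.494 = 609 + 726 = 1335
→ [729, 1244, 1951, 1258, 1335]
[period 2]
Births: 1244 × 0.31 = 386, 1951 × 0.063 = 123 → 509
Group 2: 729 × 0.957 = 698
Group 3: 1244 × 0.938 = 1167
Group 4: 1951 × 0.946 = 1846
Group 5: 1258 × 0.937 + 1335 × 0.494 = 1179 + 659 = 1838
→ [509, 698, 1167, 1846, 1838]
[period 3]
Births: 698 × 0.31 = 216, 1167 × 0.063 = 74 → 290
Group 2: 509 × 0.957 = 487
Group 3: 698 × 0.938 = 655
Group 4: 1167 × 0.946 = 1104
Group 5: 1846 × 0.937 + 1838 × 0.494 = 1730 + 908 = 2638
→ [290, 487, 655, 1104, 2638]
Scenario A total after 3 periods: 5174
Scenario B projection —
[period 1]
Births: 2080 × 0.28 = 582, 1330 × 0.063 = 84 → 666
Group 2: 1300 × 0.957 = 1244
Group 3: 2080 × 0.938 = 1951
Group 4: 1330 × 0.946 = 1258
Group 5: 650 × 0.937 + 1470 × 0.494 = 609 + 726 = 1335
→ [666, 1244, 1951, 1258, 1335]
[period 2]
Births: 1244 × 0.28 = 348, 1951 × 0.063 = 123 → 471
Group 2: 666 × 0.957 = 637
Group 3: 1244 × 0.938 = 1167
Group 4: 1951 × 0.946 = 1846
Group 5: 1258 × 0.937 + 1335 × 0.494 = 1179 + 659 = 1838
→ [471, 637, 1167, 1846, 1838]
[period 3]
Births: 637 × 0.28 = 178, 1167 × 0.063 = 74 → 252
Group 2: 471 × 0.957 = 451
Group 3: 637 × 0.938 = 598
Group 4: 1167 × 0.946 = 1104
Group 5: 1846 × 0.937 + 1838 × 0.494 = 1730 + 908 = 2638
→ [252, 451, 598, 1104, 2638]
Scenario B total after 3 periods: 5043
Difference B − A = 5043 − 5174 = -131

-131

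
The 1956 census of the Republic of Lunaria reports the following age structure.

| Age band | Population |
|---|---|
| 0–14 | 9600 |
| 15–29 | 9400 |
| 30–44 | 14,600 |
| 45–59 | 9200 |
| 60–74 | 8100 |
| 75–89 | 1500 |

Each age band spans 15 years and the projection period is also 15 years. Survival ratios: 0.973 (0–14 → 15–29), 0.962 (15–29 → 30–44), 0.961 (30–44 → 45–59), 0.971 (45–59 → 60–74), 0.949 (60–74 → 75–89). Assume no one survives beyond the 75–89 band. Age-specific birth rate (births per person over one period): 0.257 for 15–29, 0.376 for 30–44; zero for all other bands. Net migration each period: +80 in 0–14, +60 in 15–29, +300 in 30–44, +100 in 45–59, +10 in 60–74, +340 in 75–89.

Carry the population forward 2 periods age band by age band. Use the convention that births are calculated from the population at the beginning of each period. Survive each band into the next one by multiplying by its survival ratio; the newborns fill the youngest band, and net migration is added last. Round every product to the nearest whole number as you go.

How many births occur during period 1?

After projecting period 1:
Births: 9400 × 0.257 = 2416 ; 14600 × 0.376 = 5490 → total 7906
15–29: 9600 × 0.973 = 9341
30–44: 9400 × 0.962 = 9043
45–59: 14600 × 0.961 = 14031
60–74: 9200 × 0.971 = 8933
75–89: 8100 × 0.949 = 7687
Net migration: 0–14 + 80 → 7986; 15–29 + 60 → 9401; 30–44 + 300 → 9343; 45–59 + 100 → 14131; 60–74 + 10 → 8943; 75–89 + 340 → 8027
Population now: 0–14=7986, 15–29=9401, 30–44=9343, 45–59=14131, 60–74=8943, 75–89=8027

7906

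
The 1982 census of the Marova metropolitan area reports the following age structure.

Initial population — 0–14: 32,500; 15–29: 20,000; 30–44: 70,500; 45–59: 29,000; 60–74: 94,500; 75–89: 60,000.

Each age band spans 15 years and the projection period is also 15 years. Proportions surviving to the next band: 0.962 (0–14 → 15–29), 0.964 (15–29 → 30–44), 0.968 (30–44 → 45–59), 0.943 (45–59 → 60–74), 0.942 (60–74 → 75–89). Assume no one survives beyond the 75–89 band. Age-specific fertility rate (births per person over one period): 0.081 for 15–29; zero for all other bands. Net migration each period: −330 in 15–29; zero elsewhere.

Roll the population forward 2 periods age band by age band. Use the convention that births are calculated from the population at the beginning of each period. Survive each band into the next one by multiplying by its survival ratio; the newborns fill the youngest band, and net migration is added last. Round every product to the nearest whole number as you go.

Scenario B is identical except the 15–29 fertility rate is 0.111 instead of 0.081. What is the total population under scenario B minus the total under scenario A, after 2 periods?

1506

[period 1]
Births: 20000 * 0.081 = 1620
15–29: 32500 * 0.962 = 31265
30–44: 20000 * 0.964 = 19280
45–59: 70500 * 0.968 = 68244
60–74: 29000 * 0.943 = 27347
75–89: 94500 * 0.942 = 89019
Net migration: 15–29 − 330 → 30935
Giving 1620 / 30935 / 19280 / 68244 / 27347 / 89019.
[period 2]
Births: 30935 * 0.081 = 2506
15–29: 1620 * 0.962 = 1558
30–44: 30935 * 0.964 = 29821
45–59: 19280 * 0.968 = 18663
60–74: 68244 * 0.943 = 64354
75–89: 27347 * 0.942 = 25761
Net migration: 15–29 − 330 → 1228
Giving 2506 / 1228 / 29821 / 18663 / 64354 / 25761.
Scenario A total after 2 periods: 142333
Scenario B projection —
[period 1]
Births: 20000 * 0.111 = 2220
15–29: 32500 * 0.962 = 31265
30–44: 20000 * 0.964 = 19280
45–59: 70500 * 0.968 = 68244
60–74: 29000 * 0.943 = 27347
75–89: 94500 * 0.942 = 89019
Net migration: 15–29 − 330 → 30935
Giving 2220 / 30935 / 19280 / 68244 / 27347 / 89019.
[period 2]
Births: 30935 * 0.111 = 3434
15–29: 2220 * 0.962 = 2136
30–44: 30935 * 0.964 = 29821
45–59: 19280 * 0.968 = 18663
60–74: 68244 * 0.943 = 64354
75–89: 27347 * 0.942 = 25761
Net migration: 15–29 − 330 → 1806
Giving 3434 / 1806 / 29821 / 18663 / 64354 / 25761.
Scenario B total after 2 periods: 143839
Difference B − A = 143839 − 142333 = 1506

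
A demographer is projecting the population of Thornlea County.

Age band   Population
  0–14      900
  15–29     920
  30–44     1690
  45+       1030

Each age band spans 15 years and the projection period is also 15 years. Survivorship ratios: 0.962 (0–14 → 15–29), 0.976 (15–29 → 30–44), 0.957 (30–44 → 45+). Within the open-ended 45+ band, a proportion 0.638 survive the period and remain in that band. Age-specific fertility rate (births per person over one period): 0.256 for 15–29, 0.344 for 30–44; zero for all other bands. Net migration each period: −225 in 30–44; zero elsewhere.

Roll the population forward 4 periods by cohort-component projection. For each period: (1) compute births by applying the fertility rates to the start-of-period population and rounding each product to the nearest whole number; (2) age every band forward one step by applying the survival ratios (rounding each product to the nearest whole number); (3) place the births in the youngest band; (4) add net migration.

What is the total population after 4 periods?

2648

[period 1]
Births: 920 * 0.256 = 236  |  1690 * 0.344 = 581 → total 817
15–29: 900 * 0.962 = 866
30–44: 920 * 0.976 = 898
45+: 1690 * 0.957 + 1030 * 0.638 = 1617 + 657 = 2274
Net migration: 30–44 − 225 → 673
→ [817, 866, 673, 2274]
[period 2]
Births: 866 * 0.256 = 222  |  673 * 0.344 = 232 → total 454
15–29: 817 * 0.962 = 786
30–44: 866 * 0.976 = 845
45+: 673 * 0.957 + 2274 * 0.638 = 644 + 1451 = 2095
Net migration: 30–44 − 225 → 620
→ [454, 786, 620, 2095]
[period 3]
Births: 786 * 0.256 = 201  |  620 * 0.344 = 213 → total 414
15–29: 454 * 0.962 = 437
30–44: 786 * 0.976 = 767
45+: 620 * 0.957 + 2095 * 0.638 = 593 + 1337 = 1930
Net migration: 30–44 − 225 → 542
→ [414, 437, 542, 1930]
[period 4]
Births: 437 * 0.256 = 112  |  542 * 0.344 = 186 → total 298
15–29: 414 * 0.962 = 398
30–44: 437 * 0.976 = 427
45+: 542 * 0.957 + 1930 * 0.638 = 519 + 1231 = 1750
Net migration: 30–44 − 225 → 202
→ [298, 398, 202, 1750]
Total after period 4: 298 + 398 + 202 + 1750 = 2648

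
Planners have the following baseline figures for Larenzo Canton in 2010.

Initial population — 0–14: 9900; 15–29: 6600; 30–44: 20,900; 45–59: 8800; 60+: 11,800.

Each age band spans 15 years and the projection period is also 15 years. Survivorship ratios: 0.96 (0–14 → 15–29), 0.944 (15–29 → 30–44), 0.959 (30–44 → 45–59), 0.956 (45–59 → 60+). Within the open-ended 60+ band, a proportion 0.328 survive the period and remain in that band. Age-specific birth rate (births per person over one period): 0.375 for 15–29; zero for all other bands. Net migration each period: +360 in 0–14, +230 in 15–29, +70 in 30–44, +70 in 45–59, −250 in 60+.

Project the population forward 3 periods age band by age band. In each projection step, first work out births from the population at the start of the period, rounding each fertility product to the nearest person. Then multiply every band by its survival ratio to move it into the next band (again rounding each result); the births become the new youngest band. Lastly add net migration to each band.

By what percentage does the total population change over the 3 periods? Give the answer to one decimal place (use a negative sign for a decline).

Period 1:
Births: 6600 * 0.375 = 2475
15–29: 9900 * 0.96 = 9504
30–44: 6600 * 0.944 = 6230
45–59: 20900 * 0.959 = 20043
60+: 8800 * 0.956 + 11800 * 0.328 = 8413 + 3870 = 12283
Net migration: 0–14 + 360 → 2835; 15–29 + 230 → 9734; 30–44 + 70 → 6300; 45–59 + 70 → 20113; 60+ − 250 → 12033
Giving 2835 / 9734 / 6300 / 20113 / 12033.
Period 2:
Births: 9734 * 0.375 = 3650
15–29: 2835 * 0.96 = 2722
30–44: 9734 * 0.944 = 9189
45–59: 6300 * 0.959 = 6042
60+: 20113 * 0.956 + 12033 * 0.328 = 19228 + 3947 = 23175
Net migration: 0–14 + 360 → 4010; 15–29 + 230 → 2952; 30–44 + 70 → 9259; 45–59 + 70 → 6112; 60+ − 250 → 22925
Giving 4010 / 2952 / 9259 / 6112 / 22925.
Period 3:
Births: 2952 * 0.375 = 1107
15–29: 4010 * 0.96 = 3850
30–44: 2952 * 0.944 = 2787
45–59: 9259 * 0.959 = 8879
60+: 6112 * 0.956 + 22925 * 0.328 = 5843 + 7519 = 13362
Net migration: 0–14 + 360 → 1467; 15–29 + 230 → 4080; 30–44 + 70 → 2857; 45–59 + 70 → 8949; 60+ − 250 → 13112
Giving 1467 / 4080 / 2857 / 8949 / 13112.
Total: 58000 → 30465; change = -27535; percentage change = -47.5%

-47.5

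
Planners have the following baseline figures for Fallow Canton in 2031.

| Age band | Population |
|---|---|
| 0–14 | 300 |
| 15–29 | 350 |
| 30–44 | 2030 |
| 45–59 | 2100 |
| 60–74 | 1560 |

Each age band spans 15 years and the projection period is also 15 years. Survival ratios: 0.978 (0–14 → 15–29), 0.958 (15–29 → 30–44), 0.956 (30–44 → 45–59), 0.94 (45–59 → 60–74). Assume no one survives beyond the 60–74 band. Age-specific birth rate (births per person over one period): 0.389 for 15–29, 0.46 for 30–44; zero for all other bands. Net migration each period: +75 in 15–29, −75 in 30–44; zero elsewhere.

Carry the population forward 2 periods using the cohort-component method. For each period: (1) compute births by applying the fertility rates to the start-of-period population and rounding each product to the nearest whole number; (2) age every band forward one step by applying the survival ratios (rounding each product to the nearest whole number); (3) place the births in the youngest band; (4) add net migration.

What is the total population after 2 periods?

(Groups numbered youngest = 1 to oldest = 5.)
Period 1.
Births: 350 * 0.389 = 136  |  2030 * 0.46 = 934 ⇒ total 1070
Group 2: 300 * 0.978 = 293
Group 3: 350 * 0.958 = 335
Group 4: 2030 * 0.956 = 1941
Group 5: 2100 * 0.94 = 1974
Net migration: Group 2 + 75 → 368; Group 3 − 75 → 260
Giving 1070 / 368 / 260 / 1941 / 1974.
Period 2.
Births: 368 * 0.389 = 143  |  260 * 0.46 = 120 ⇒ total 263
Group 2: 1070 * 0.978 = 1046
Group 3: 368 * 0.958 = 353
Group 4: 260 * 0.956 = 249
Group 5: 1941 * 0.94 = 1825
Net migration: Group 2 + 75 → 1121; Group 3 − 75 → 278
Giving 263 / 1121 / 278 / 249 / 1825.
Total after period 2: 263 + 1121 + 278 + 249 + 1825 = 3736

3736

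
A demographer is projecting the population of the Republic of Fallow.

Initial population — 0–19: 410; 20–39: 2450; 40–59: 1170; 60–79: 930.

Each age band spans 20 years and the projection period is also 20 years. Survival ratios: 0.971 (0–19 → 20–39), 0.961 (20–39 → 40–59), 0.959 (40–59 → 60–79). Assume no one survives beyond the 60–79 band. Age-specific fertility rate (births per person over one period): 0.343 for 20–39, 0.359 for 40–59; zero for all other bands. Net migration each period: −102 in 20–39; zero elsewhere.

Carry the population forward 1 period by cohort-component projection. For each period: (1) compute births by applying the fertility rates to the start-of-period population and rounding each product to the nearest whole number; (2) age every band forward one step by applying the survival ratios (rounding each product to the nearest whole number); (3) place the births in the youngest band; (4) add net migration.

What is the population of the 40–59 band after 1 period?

Period 1.
Births: 2450 × 0.343 = 840  |  1170 × 0.359 = 420 → total 1260
20–39: 410 × 0.971 = 398
40–59: 2450 × 0.961 = 2354
60–79: 1170 × 0.959 = 1122
Net migration: 20–39 − 102 → 296
Giving 1260 / 296 / 2354 / 1122.

2354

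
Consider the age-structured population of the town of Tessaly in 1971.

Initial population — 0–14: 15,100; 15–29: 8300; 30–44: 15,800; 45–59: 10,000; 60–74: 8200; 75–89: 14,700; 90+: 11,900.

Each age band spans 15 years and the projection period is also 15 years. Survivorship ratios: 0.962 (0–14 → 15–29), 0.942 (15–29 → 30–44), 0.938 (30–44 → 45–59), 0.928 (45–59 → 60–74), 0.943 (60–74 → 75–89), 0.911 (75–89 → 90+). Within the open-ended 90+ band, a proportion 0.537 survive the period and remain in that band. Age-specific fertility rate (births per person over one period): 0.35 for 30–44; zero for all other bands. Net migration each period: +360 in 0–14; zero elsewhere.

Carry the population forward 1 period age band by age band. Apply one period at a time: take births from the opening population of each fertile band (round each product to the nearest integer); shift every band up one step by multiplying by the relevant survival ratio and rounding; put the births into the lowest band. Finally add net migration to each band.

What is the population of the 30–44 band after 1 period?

— Period 1 —
Births: 15800 * 0.35 = 5530
15–29: 15100 * 0.962 = 14526
30–44: 8300 * 0.942 = 7819
45–59: 15800 * 0.938 = 14820
60–74: 10000 * 0.928 = 9280
75–89: 8200 * 0.943 = 7733
90+: 14700 * 0.911 + 11900 * 0.537 = 13392 + 6390 = 19782
Net migration: 0–14 + 360 → 5890
Giving 5890 / 14526 / 7819 / 14820 / 9280 / 7733 / 19782.

7819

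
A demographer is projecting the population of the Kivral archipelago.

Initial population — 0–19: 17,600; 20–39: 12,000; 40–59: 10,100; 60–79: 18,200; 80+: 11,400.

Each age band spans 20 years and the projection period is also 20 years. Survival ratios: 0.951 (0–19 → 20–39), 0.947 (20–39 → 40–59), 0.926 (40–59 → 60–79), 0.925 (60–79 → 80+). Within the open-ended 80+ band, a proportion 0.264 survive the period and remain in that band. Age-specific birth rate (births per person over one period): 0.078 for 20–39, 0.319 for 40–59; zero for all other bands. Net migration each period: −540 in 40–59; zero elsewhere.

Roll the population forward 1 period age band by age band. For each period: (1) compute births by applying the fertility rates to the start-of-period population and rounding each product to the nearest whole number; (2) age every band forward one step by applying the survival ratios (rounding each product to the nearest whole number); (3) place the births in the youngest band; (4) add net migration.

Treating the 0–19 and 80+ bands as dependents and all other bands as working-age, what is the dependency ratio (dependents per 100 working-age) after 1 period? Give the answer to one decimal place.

After projecting period 1:
Births: 12000 × 0.078 = 936  |  10100 × 0.319 = 3222 ⇒ total 4158
20–39: 17600 × 0.951 = 16738
40–59: 12000 × 0.947 = 11364
60–79: 10100 × 0.926 = 9353
80+: 18200 × 0.925 + 11400 × 0.264 = 16835 + 3010 = 19845
Net migration: 40–59 − 540 → 10824
→ [4158, 16738, 10824, 9353, 19845]
Dependents (band 0–19 + band 80+) = 4158 + 19845 = 24003; working-age = 36915; ratio = 24003/36915 × 100 = 65.0

65.0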